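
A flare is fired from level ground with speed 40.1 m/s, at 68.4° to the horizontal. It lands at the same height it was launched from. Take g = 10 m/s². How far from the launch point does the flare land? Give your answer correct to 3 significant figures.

110 m

For level ground, R = v₀² sin(2θ) / g.
sin(2 × 68.4°) = sin 136.8° = 0.6845.
R = (40.1)² × 0.6845 / 10 = 110 m.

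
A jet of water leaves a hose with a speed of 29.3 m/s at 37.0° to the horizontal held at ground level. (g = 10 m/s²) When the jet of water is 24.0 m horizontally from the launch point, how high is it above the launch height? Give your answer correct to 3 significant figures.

12.8 m

v_x = 29.3 cos 37.0° = 23.40 m/s, v_y0 = 29.3 sin 37.0° = 17.63 m/s.
Time to reach x = 24.0 m: t = x / v_x = 24.0 / 23.40 = 1.026 s.
y = v_y0 t − ½ g t² = 17.63×1.026 − 5.000×1.026² = 12.8 m.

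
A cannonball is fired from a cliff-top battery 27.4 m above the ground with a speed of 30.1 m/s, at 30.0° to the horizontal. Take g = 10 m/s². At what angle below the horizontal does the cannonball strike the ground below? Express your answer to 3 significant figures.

46.9°

v_x = 30.1 cos 30.0° = 26.07 m/s.
At impact |v_y| = √(v_y0² + 2 g h) = √(15.05² + 2×10×27.4) = 27.83 m/s.
Angle below horizontal = arctan(|v_y| / v_x) = arctan(27.83 / 26.07) = 46.9°.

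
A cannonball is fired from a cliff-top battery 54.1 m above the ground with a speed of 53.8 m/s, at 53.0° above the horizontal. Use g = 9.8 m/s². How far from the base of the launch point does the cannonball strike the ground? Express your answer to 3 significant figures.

Components: v_x = 53.8 cos 53.0° = 32.38 m/s, v_y = 53.8 sin 53.0° = 42.97 m/s.
Vertical: 0 = 54.1 + 42.97 t − ½(9.8) t² ⇒ 4.900 t² − 42.97 t − 54.1 = 0.
t = [42.97 + √(1846 + 1060)] / 9.800 = 9.885 s.
Horizontal: R = v_x · t = 32.38 × 9.885 = 320 m.

320 m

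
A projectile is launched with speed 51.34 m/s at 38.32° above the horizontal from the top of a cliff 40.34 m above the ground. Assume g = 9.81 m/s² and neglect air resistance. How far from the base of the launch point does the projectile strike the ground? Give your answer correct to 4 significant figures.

305.1 m

Components: v_x = 51.34 cos 38.32° = 40.279 m/s, v_y = 51.34 sin 38.32° = 31.834 m/s.
Vertical: 0 = 40.34 + 31.834 t − ½(9.81) t² ⇒ 4.905 t² − 31.834 t − 40.34 = 0.
t = [31.834 + √(1013.4 + 791.47)] / 9.810 = 7.5757 s.
Horizontal: R = v_x · t = 40.279 × 7.5757 = 305.1 m.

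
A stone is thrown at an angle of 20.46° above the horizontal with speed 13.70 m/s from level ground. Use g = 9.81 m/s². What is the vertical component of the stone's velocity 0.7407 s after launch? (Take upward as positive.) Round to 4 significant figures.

Initial vertical component: v_y0 = 13.70 sin 20.46° = 4.7889 m/s.
v_y(t) = v_y0 − g t = 4.7889 − 9.81 × 0.7407 = -2.477 m/s.

-2.477 m/s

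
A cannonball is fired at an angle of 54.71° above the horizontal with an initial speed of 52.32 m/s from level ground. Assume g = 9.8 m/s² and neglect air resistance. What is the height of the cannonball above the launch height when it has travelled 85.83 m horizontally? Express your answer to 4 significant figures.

v_x = 52.32 cos 54.71° = 30.226 m/s, v_y0 = 52.32 sin 54.71° = 42.706 m/s.
Time to reach x = 85.83 m: t = x / v_x = 85.83 / 30.226 = 2.8396 s.
y = v_y0 t − ½ g t² = 42.706×2.8396 − 4.900×2.8396² = 81.76 m.

81.76 m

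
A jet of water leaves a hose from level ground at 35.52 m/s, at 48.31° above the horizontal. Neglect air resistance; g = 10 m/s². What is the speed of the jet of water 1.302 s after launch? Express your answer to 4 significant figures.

27.21 m/s

v_x = 35.52 cos 48.31° = 23.624 m/s (constant).
v_y(t) = 35.52 sin 48.31° − g t = 26.525 − 10 × 1.302 = 13.505 m/s.
Speed = √(v_x² + v_y²) = √(558.09 + 182.39) = 27.21 m/s.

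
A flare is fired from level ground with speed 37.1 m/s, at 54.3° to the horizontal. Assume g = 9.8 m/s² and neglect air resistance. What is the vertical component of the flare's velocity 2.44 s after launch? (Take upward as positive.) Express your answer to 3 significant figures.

6.22 m/s

Initial vertical component: v_y0 = 37.1 sin 54.3° = 30.13 m/s.
v_y(t) = v_y0 − g t = 30.13 − 9.8 × 2.44 = 6.22 m/s.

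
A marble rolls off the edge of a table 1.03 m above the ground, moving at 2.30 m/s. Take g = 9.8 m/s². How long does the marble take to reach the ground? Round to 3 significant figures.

The horizontal speed doesn't affect the fall. With v_y0 = 0, h = ½ g t².
t = √(2 × 1.03 / 9.8) = √0.2102 = 0.458 s.

0.458 s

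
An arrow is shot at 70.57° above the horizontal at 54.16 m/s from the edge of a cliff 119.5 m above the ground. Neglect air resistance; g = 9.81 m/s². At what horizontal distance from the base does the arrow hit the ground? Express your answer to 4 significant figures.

Components: v_x = 54.16 cos 70.57° = 18.017 m/s, v_y = 54.16 sin 70.57° = 51.076 m/s.
Vertical: 0 = 119.5 + 51.076 t − ½(9.81) t² ⇒ 4.905 t² − 51.076 t − 119.5 = 0.
t = [51.076 + √(2608.8 + 2344.6)] / 9.810 = 12.381 s.
Horizontal: R = v_x · t = 18.017 × 12.381 = 223.1 m.

223.1 m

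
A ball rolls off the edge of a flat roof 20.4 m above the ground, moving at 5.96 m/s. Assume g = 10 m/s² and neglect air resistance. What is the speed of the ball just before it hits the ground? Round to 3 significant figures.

Fall time: t = √(2 × 20.4 / 10) = 2.020 s.
At impact: v_x = 5.96 m/s (unchanged), v_y = g t = 10 × 2.020 = 20.20 m/s.
Speed = √(v_x² + v_y²) = √(35.52 + 408.0) = 21.1 m/s.

21.1 m/s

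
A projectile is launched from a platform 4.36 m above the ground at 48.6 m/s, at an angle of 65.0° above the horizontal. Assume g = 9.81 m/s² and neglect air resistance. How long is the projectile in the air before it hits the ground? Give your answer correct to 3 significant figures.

Vertical component: v_y = 48.6 sin 65.0° = 44.05 m/s.
Taking up as positive with launch at y = 4.36 m, landing at y = 0: 0 = 4.36 + 44.05 t − ½(9.81) t².
Solving 4.905 t² − 44.05 t − 4.36 = 0 gives t = [44.05 + √(44.05² + 4·4.905·4.36)] / 9.810 = 9.08 s.

9.08 s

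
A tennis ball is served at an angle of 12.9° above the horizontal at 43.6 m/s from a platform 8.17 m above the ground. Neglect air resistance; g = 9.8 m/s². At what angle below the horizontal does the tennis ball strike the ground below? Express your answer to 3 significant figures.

20.6°

v_x = 43.6 cos 12.9° = 42.50 m/s.
At impact |v_y| = √(v_y0² + 2 g h) = √(9.734² + 2×9.8×8.17) = 15.97 m/s.
Angle below horizontal = arctan(|v_y| / v_x) = arctan(15.97 / 42.50) = 20.6°.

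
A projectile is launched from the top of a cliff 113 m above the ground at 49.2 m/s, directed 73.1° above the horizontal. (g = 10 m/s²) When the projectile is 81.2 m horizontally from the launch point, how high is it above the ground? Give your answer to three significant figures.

219 m

v_x = 49.2 cos 73.1° = 14.30 m/s, v_y0 = 49.2 sin 73.1° = 47.08 m/s.
Time to reach x = 81.2 m: t = x / v_x = 81.2 / 14.30 = 5.678 s.
y = 113 + v_y0 t − ½ g t² = 113 + 47.08×5.678 − 5.000×5.678² = 219 m.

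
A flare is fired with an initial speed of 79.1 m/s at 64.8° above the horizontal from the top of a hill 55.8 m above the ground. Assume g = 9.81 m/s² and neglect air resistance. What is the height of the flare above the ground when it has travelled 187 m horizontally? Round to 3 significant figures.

302 m

v_x = 79.1 cos 64.8° = 33.68 m/s, v_y0 = 79.1 sin 64.8° = 71.57 m/s.
Time to reach x = 187 m: t = x / v_x = 187 / 33.68 = 5.552 s.
y = 55.8 + v_y0 t − ½ g t² = 55.8 + 71.57×5.552 − 4.905×5.552² = 302 m.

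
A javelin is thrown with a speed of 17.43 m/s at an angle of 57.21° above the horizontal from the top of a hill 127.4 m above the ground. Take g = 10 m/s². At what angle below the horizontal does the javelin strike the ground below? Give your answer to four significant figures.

79.82°

v_x = 17.43 cos 57.21° = 9.4394 m/s.
At impact |v_y| = √(v_y0² + 2 g h) = √(14.653² + 2×10×127.4) = 52.561 m/s.
Angle below horizontal = arctan(|v_y| / v_x) = arctan(52.561 / 9.4394) = 79.82°.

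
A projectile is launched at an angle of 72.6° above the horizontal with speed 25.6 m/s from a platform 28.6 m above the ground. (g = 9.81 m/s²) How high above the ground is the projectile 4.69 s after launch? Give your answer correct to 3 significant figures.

v_y0 = 25.6 sin 72.6° = 24.43 m/s.
y(t) = 28.6 + v_y0 t − ½ g t² = 28.6 + 24.43×4.69 − ½×9.81×4.69² = 35.3 m.

35.3 m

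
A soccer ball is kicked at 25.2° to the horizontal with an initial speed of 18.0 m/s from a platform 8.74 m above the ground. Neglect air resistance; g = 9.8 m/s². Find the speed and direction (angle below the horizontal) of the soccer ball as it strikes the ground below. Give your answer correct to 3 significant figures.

22.3 m/s at 43.0° below the horizontal

v_x = 18.0 cos 25.2° = 16.29 m/s (constant).
|v_y| at impact = √((7.664)² + 2×9.8×8.74) = 15.17 m/s.
Speed = √(16.29² + 15.17²) = 22.3 m/s; angle = arctan(15.17/16.29) = 43.0° below horizontal.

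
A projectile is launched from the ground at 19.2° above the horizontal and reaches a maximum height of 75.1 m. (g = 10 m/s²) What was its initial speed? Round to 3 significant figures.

At maximum height v_y = 0, so (v₀ sin θ)² = 2 g H.
v₀ sin 19.2° = √(2 × 10 × 75.1) = 38.76 m/s.
v₀ = 38.76 / sin 19.2° = 38.76 / 0.3289 = 118 m/s.

118 m/s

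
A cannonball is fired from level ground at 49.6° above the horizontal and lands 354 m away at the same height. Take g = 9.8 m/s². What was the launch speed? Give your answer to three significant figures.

59.3 m/s

On level ground, R = v₀² sin(2θ) / g, so v₀ = √(R g / sin 2θ).
sin(2 × 49.6°) = 0.9871.
v₀ = √(354 × 9.8 / 0.9871) = √3515 = 59.3 m/s.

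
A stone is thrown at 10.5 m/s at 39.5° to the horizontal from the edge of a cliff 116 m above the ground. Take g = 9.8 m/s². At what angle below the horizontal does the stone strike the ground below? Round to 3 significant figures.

80.4°

v_x = 10.5 cos 39.5° = 8.102 m/s.
At impact |v_y| = √(v_y0² + 2 g h) = √(6.679² + 2×9.8×116) = 48.15 m/s.
Angle below horizontal = arctan(|v_y| / v_x) = arctan(48.15 / 8.102) = 80.4°.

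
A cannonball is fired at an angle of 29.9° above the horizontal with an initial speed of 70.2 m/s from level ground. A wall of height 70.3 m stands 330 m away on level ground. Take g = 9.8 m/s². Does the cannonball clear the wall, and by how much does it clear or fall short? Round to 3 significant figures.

v_x = 70.2 cos 29.9° = 60.86 m/s; v_y0 = 70.2 sin 29.9° = 34.99 m/s.
Time to reach the wall: t = 330 / 60.86 = 5.422 s.
Height at that point: y = 34.99×5.422 − 4.900×5.422² = 45.67 m.
That is 70.3 − 45.67 = 24.6 m below the top of the wall, so the cannonball does not clear it.

No — it falls 24.6 m short of clearing the wall.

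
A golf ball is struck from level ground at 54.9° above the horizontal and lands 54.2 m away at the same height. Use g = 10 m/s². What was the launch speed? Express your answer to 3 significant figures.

24.0 m/s

On level ground, R = v₀² sin(2θ) / g, so v₀ = √(R g / sin 2θ).
sin(2 × 54.9°) = 0.9409.
v₀ = √(54.2 × 10 / 0.9409) = √576.0 = 24.0 m/s.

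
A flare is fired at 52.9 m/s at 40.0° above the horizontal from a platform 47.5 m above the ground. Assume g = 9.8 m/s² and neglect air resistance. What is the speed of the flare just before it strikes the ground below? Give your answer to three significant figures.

61.1 m/s

v_x = 52.9 cos 40.0° = 40.52 m/s is unchanged throughout.
For the vertical component, v_y² = v_y0² + 2 g h = (34.00)² + 2×9.8×47.5 = 2087, so |v_y| = 45.68 m/s.
Impact speed = √(v_x² + v_y²) = √(1642 + 2087) = 61.1 m/s.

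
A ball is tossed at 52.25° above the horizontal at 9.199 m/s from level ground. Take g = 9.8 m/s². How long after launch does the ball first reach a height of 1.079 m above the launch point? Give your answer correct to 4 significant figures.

0.1672 s

v_y0 = 9.199 sin 52.25° = 7.2736 m/s.
Set y = v_y0 t − ½ g t² = 1.079: 4.900 t² − 7.2736 t + 1.079 = 0.
t = [7.2736 ± √(52.905 − 21.148)] / 9.8 = (7.2736 ± 5.6353) / 9.8, giving t = 0.1672 s or t = 1.317 s.
The ball is on the way up at the first time, so t = 0.1672 s.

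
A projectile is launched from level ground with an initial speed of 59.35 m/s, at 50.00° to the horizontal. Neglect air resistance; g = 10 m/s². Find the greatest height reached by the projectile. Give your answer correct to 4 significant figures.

103.4 m

Vertical component of launch velocity: v_y = 59.35 sin 50.00° = 45.465 m/s.
At the highest point the vertical velocity is zero, so v_y² = 2 g h_max.
h_max = (45.465)² / (2 × 10) = 2067.1 / 20.00 = 103.4 m.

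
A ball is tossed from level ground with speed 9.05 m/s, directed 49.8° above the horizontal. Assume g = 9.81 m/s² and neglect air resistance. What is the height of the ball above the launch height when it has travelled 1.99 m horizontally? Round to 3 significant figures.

v_x = 9.05 cos 49.8° = 5.841 m/s, v_y0 = 9.05 sin 49.8° = 6.912 m/s.
Time to reach x = 1.99 m: t = x / v_x = 1.99 / 5.841 = 0.3407 s.
y = v_y0 t − ½ g t² = 6.912×0.3407 − 4.905×0.3407² = 1.79 m.

1.79 m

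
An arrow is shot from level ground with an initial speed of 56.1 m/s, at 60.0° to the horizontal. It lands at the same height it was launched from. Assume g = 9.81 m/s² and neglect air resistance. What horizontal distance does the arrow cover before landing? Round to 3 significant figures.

278 m

For level ground, R = v₀² sin(2θ) / g.
sin(2 × 60.0°) = sin 120.0° = 0.8660.
R = (56.1)² × 0.8660 / 9.81 = 278 m.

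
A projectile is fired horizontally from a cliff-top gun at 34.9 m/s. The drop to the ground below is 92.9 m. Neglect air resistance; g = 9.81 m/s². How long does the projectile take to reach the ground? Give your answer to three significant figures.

4.35 s

The horizontal speed doesn't affect the fall. With v_y0 = 0, h = ½ g t².
t = √(2 × 92.9 / 9.81) = √18.94 = 4.35 s.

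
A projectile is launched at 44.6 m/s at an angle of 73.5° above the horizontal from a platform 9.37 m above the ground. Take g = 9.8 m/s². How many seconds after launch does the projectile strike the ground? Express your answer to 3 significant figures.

Vertical component: v_y = 44.6 sin 73.5° = 42.76 m/s.
Taking up as positive with launch at y = 9.37 m, landing at y = 0: 0 = 9.37 + 42.76 t − ½(9.8) t².
Solving 4.900 t² − 42.76 t − 9.37 = 0 gives t = [42.76 + √(42.76² + 4·4.900·9.37)] / 9.800 = 8.94 s.

8.94 s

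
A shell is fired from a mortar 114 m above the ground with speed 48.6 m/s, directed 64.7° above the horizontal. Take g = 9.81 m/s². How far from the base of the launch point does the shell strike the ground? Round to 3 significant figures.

230 m

Components: v_x = 48.6 cos 64.7° = 20.77 m/s, v_y = 48.6 sin 64.7° = 43.94 m/s.
Vertical: 0 = 114 + 43.94 t − ½(9.81) t² ⇒ 4.905 t² − 43.94 t − 114 = 0.
t = [43.94 + √(1931 + 2237)] / 9.810 = 11.06 s.
Horizontal: R = v_x · t = 20.77 × 11.06 = 230 m.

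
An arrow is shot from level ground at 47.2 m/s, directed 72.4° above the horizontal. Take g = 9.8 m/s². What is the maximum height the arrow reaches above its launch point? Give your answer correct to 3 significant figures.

103 m

Vertical component of launch velocity: v_y = 47.2 sin 72.4° = 44.99 m/s.
At the highest point the vertical velocity is zero, so v_y² = 2 g h_max.
h_max = (44.99)² / (2 × 9.8) = 2024 / 19.60 = 103 m.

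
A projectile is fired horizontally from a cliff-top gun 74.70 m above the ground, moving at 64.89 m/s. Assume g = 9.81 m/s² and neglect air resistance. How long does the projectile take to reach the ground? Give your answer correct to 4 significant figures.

3.902 s

The horizontal speed doesn't affect the fall. With v_y0 = 0, h = ½ g t².
t = √(2 × 74.70 / 9.81) = √15.229 = 3.902 s.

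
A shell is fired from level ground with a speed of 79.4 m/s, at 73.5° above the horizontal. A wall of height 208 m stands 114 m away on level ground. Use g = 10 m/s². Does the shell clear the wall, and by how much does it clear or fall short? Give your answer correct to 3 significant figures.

v_x = 79.4 cos 73.5° = 22.55 m/s; v_y0 = 79.4 sin 73.5° = 76.13 m/s.
Time to reach the wall: t = 114 / 22.55 = 5.055 s.
Height at that point: y = 76.13×5.055 − 5.000×5.055² = 257.1 m.
That is 257.1 − 208 = 49.1 m above the top of the wall, so the shell clears it.

Yes — it clears the wall by 49.1 m.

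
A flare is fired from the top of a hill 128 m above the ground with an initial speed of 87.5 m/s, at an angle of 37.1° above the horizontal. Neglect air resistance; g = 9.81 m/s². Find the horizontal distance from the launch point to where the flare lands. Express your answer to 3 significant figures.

893 m

Components: v_x = 87.5 cos 37.1° = 69.79 m/s, v_y = 87.5 sin 37.1° = 52.78 m/s.
Vertical: 0 = 128 + 52.78 t − ½(9.81) t² ⇒ 4.905 t² − 52.78 t − 128 = 0.
t = [52.78 + √(2786 + 2511)] / 9.810 = 12.80 s.
Horizontal: R = v_x · t = 69.79 × 12.80 = 893 m.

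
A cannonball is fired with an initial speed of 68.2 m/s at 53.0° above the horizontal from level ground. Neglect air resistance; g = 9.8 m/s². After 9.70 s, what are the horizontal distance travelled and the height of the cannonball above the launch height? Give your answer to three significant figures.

v_x = 68.2 cos 53.0° = 41.04 m/s; v_y0 = 68.2 sin 53.0° = 54.47 m/s.
x = v_x t = 41.04 × 9.70 = 398 m.
y = v_y0 t − ½ g t² = 54.47×9.70 − 4.900×9.70² = 67.3 m.

x = 398 m, y = 67.3 m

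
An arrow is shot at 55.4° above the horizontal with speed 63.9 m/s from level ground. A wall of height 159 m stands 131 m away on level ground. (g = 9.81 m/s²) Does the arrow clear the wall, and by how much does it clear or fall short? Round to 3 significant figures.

No — it falls 33.0 m short of clearing the wall.

v_x = 63.9 cos 55.4° = 36.29 m/s; v_y0 = 63.9 sin 55.4° = 52.60 m/s.
Time to reach the wall: t = 131 / 36.29 = 3.610 s.
Height at that point: y = 52.60×3.610 − 4.905×3.610² = 126.0 m.
That is 159 − 126.0 = 33.0 m below the top of the wall, so the arrow does not clear it.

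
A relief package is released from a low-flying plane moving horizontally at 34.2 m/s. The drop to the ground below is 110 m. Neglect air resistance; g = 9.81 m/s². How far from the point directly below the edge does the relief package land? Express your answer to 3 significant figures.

Initial vertical velocity is zero, so the fall time comes from h = ½ g t²: t = √(2 × 110 / 9.81) = 4.736 s.
Horizontal motion is uniform at 34.2 m/s, so x = 34.2 × 4.736 = 162 m.

162 m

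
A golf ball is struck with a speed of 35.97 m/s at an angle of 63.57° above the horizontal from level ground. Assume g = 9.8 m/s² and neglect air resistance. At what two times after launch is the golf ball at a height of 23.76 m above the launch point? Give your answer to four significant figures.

0.8467 s and 5.727 s

v_y0 = 35.97 sin 63.57° = 32.210 m/s.
Set y = v_y0 t − ½ g t² = 23.76: 4.900 t² − 32.210 t + 23.76 = 0.
t = [32.210 ± √(1037.5 − 465.70)] / 9.8 = (32.210 ± 23.912) / 9.8, giving t = 0.8467 s or t = 5.727 s.
So the golf ball is at 23.76 m at t = 0.8467 s (rising) and t = 5.727 s (falling).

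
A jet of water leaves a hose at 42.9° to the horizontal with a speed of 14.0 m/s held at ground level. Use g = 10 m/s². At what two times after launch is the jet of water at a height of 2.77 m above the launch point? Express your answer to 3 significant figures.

v_y0 = 14.0 sin 42.9° = 9.530 m/s.
Set y = v_y0 t − ½ g t² = 2.77: 5.000 t² − 9.530 t + 2.77 = 0.
t = [9.530 ± √(90.82 − 55.40)] / 10 = (9.530 ± 5.951) / 10, giving t = 0.358 s or t = 1.55 s.
So the jet of water is at 2.77 m at t = 0.358 s (rising) and t = 1.55 s (falling).

0.358 s and 1.55 s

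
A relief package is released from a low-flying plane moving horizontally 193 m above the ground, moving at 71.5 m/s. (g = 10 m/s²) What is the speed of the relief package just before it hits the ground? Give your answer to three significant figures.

Fall time: t = √(2 × 193 / 10) = 6.213 s.
At impact: v_x = 71.5 m/s (unchanged), v_y = g t = 10 × 6.213 = 62.13 m/s.
Speed = √(v_x² + v_y²) = √(5112 + 3860) = 94.7 m/s.

94.7 m/s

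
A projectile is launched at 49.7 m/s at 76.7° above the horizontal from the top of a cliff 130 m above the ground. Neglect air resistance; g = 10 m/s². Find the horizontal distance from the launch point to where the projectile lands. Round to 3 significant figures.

Components: v_x = 49.7 cos 76.7° = 11.43 m/s, v_y = 49.7 sin 76.7° = 48.37 m/s.
Vertical: 0 = 130 + 48.37 t − ½(10) t² ⇒ 5.000 t² − 48.37 t − 130 = 0.
t = [48.37 + √(2340 + 2600)] / 10.00 = 11.87 s.
Horizontal: R = v_x · t = 11.43 × 11.87 = 136 m.

136 m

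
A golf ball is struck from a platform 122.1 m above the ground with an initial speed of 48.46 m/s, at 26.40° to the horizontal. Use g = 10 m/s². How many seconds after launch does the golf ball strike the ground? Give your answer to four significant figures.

7.546 s

Vertical component: v_y = 48.46 sin 26.40° = 21.547 m/s.
Taking up as positive with launch at y = 122.1 m, landing at y = 0: 0 = 122.1 + 21.547 t − ½(10) t².
Solving 5.000 t² − 21.547 t − 122.1 = 0 gives t = [21.547 + √(21.547² + 4·5.000·122.1)] / 10.00 = 7.546 s.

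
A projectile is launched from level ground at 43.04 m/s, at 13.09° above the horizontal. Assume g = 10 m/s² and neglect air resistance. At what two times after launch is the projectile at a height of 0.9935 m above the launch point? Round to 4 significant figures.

v_y0 = 43.04 sin 13.09° = 9.7478 m/s.
Set y = v_y0 t − ½ g t² = 0.9935: 5.000 t² − 9.7478 t + 0.9935 = 0.
t = [9.7478 ± √(95.020 − 19.870)] / 10 = (9.7478 ± 8.6689) / 10, giving t = 0.1079 s or t = 1.842 s.
So the projectile is at 0.9935 m at t = 0.1079 s (rising) and t = 1.842 s (falling).

0.1079 s and 1.842 s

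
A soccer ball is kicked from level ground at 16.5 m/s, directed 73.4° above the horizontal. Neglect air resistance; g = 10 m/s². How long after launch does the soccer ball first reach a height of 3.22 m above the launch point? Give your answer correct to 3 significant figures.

v_y0 = 16.5 sin 73.4° = 15.81 m/s.
Set y = v_y0 t − ½ g t² = 3.22: 5.000 t² − 15.81 t + 3.22 = 0.
t = [15.81 ± √(250.0 − 64.40)] / 10 = (15.81 ± 13.62) / 10, giving t = 0.219 s or t = 2.94 s.
The soccer ball is on the way up at the first time, so t = 0.219 s.

0.219 s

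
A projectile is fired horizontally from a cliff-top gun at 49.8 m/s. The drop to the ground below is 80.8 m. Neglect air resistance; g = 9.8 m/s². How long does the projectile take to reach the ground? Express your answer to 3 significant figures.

4.06 s

The horizontal speed doesn't affect the fall. With v_y0 = 0, h = ½ g t².
t = √(2 × 80.8 / 9.8) = √16.49 = 4.06 s.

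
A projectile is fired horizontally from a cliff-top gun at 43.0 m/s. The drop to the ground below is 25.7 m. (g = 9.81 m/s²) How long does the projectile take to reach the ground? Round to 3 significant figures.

2.29 s

The horizontal speed doesn't affect the fall. With v_y0 = 0, h = ½ g t².
t = √(2 × 25.7 / 9.81) = √5.240 = 2.29 s.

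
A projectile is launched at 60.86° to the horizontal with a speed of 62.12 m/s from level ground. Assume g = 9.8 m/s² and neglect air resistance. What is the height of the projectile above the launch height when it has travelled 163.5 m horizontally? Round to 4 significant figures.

150.1 m

v_x = 62.12 cos 60.86° = 30.249 m/s, v_y0 = 62.12 sin 60.86° = 54.258 m/s.
Time to reach x = 163.5 m: t = x / v_x = 163.5 / 30.249 = 5.4051 s.
y = v_y0 t − ½ g t² = 54.258×5.4051 − 4.900×5.4051² = 150.1 m.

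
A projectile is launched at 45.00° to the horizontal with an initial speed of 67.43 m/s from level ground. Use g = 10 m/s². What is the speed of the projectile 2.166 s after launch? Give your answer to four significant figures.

v_x = 67.43 cos 45.00° = 47.680 m/s (constant).
v_y(t) = 67.43 sin 45.00° − g t = 47.680 − 10 × 2.166 = 26.020 m/s.
Speed = √(v_x² + v_y²) = √(2273.4 + 677.04) = 54.32 m/s.

54.32 m/s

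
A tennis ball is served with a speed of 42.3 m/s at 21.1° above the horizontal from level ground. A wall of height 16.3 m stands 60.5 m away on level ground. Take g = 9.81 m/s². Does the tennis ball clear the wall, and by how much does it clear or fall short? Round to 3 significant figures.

v_x = 42.3 cos 21.1° = 39.46 m/s; v_y0 = 42.3 sin 21.1° = 15.23 m/s.
Time to reach the wall: t = 60.5 / 39.46 = 1.533 s.
Height at that point: y = 15.23×1.533 − 4.905×1.533² = 11.82 m.
That is 16.3 − 11.82 = 4.48 m below the top of the wall, so the tennis ball does not clear it.

No — it falls 4.48 m short of clearing the wall.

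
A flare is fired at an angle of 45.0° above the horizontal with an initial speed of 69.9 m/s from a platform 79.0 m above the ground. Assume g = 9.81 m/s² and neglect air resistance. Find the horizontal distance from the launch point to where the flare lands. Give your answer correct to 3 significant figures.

Components: v_x = 69.9 cos 45.0° = 49.43 m/s, v_y = 69.9 sin 45.0° = 49.43 m/s.
Vertical: 0 = 79.0 + 49.43 t − ½(9.81) t² ⇒ 4.905 t² − 49.43 t − 79.0 = 0.
t = [49.43 + √(2443 + 1550)] / 9.810 = 11.48 s.
Horizontal: R = v_x · t = 49.43 × 11.48 = 567 m.

567 m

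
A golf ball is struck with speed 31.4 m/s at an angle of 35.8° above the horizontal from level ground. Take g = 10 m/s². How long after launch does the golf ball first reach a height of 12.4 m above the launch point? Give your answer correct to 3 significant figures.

0.891 s

v_y0 = 31.4 sin 35.8° = 18.37 m/s.
Set y = v_y0 t − ½ g t² = 12.4: 5.000 t² − 18.37 t + 12.4 = 0.
t = [18.37 ± √(337.5 − 248.0)] / 10 = (18.37 ± 9.460) / 10, giving t = 0.891 s or t = 2.78 s.
The golf ball is on the way up at the first time, so t = 0.891 s.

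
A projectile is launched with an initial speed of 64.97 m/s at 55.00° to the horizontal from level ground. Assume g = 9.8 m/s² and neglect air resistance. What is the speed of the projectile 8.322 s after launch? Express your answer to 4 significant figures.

46.81 m/s

v_x = 64.97 cos 55.00° = 37.265 m/s (constant).
v_y(t) = 64.97 sin 55.00° − g t = 53.220 − 9.8 × 8.322 = -28.336 m/s.
Speed = √(v_x² + v_y²) = √(1388.7 + 802.93) = 46.81 m/s.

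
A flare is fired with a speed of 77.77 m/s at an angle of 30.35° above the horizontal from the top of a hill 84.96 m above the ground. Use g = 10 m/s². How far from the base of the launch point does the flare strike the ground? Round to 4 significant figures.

645.9 m

Components: v_x = 77.77 cos 30.35° = 67.112 m/s, v_y = 77.77 sin 30.35° = 39.296 m/s.
Vertical: 0 = 84.96 + 39.296 t − ½(10) t² ⇒ 5.000 t² − 39.296 t − 84.96 = 0.
t = [39.296 + √(1544.2 + 1699.2)] / 10.00 = 9.6247 s.
Horizontal: R = v_x · t = 67.112 × 9.6247 = 645.9 m.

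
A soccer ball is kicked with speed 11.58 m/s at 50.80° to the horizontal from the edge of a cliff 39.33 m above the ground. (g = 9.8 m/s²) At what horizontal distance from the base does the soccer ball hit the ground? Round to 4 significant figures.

28.49 m

Components: v_x = 11.58 cos 50.80° = 7.3189 m/s, v_y = 11.58 sin 50.80° = 8.9739 m/s.
Vertical: 0 = 39.33 + 8.9739 t − ½(9.8) t² ⇒ 4.900 t² − 8.9739 t − 39.33 = 0.
t = [8.9739 + √(80.531 + 770.87)] / 9.800 = 3.8931 s.
Horizontal: R = v_x · t = 7.3189 × 3.8931 = 28.49 m.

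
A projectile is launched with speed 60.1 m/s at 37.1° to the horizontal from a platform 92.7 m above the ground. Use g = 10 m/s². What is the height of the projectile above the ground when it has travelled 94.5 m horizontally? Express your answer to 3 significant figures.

v_x = 60.1 cos 37.1° = 47.93 m/s, v_y0 = 60.1 sin 37.1° = 36.25 m/s.
Time to reach x = 94.5 m: t = x / v_x = 94.5 / 47.93 = 1.972 s.
y = 92.7 + v_y0 t − ½ g t² = 92.7 + 36.25×1.972 − 5.000×1.972² = 145 m.

145 m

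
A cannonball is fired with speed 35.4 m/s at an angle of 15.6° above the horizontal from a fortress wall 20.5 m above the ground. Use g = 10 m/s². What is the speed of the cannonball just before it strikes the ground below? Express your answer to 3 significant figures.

v_x = 35.4 cos 15.6° = 34.10 m/s is unchanged throughout.
For the vertical component, v_y² = v_y0² + 2 g h = (9.520)² + 2×10×20.5 = 500.6, so |v_y| = 22.37 m/s.
Impact speed = √(v_x² + v_y²) = √(1163 + 500.6) = 40.8 m/s.

40.8 m/s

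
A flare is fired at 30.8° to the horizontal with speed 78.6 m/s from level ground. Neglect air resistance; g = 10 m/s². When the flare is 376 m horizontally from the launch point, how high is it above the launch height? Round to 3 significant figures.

69.1 m

v_x = 78.6 cos 30.8° = 67.51 m/s, v_y0 = 78.6 sin 30.8° = 40.25 m/s.
Time to reach x = 376 m: t = x / v_x = 376 / 67.51 = 5.570 s.
y = v_y0 t − ½ g t² = 40.25×5.570 − 5.000×5.570² = 69.1 m.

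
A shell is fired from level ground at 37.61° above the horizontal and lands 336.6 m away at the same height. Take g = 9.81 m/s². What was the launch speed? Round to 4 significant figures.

On level ground, R = v₀² sin(2θ) / g, so v₀ = √(R g / sin 2θ).
sin(2 × 37.61°) = 0.9669.
v₀ = √(336.6 × 9.81 / 0.9669) = √3415.1 = 58.44 m/s.

58.44 m/s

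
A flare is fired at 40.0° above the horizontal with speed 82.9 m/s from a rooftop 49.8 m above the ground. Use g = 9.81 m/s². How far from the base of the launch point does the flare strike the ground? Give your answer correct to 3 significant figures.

Components: v_x = 82.9 cos 40.0° = 63.51 m/s, v_y = 82.9 sin 40.0° = 53.29 m/s.
Vertical: 0 = 49.8 + 53.29 t − ½(9.81) t² ⇒ 4.905 t² − 53.29 t − 49.8 = 0.
t = [53.29 + √(2840 + 977.1)] / 9.810 = 11.73 s.
Horizontal: R = v_x · t = 63.51 × 11.73 = 745 m.

745 m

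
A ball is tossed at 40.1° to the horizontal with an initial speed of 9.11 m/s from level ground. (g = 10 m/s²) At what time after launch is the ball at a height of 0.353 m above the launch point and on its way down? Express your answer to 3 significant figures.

v_y0 = 9.11 sin 40.1° = 5.868 m/s.
Set y = v_y0 t − ½ g t² = 0.353: 5.000 t² − 5.868 t + 0.353 = 0.
t = [5.868 ± √(34.43 − 7.060)] / 10 = (5.868 ± 5.232) / 10, giving t = 0.0636 s or t = 1.11 s.
On the way down corresponds to the larger root: t = 1.11 s.

1.11 s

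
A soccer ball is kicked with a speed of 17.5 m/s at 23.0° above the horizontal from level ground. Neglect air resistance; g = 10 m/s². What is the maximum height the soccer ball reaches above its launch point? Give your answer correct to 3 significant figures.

2.34 m

Vertical component of launch velocity: v_y = 17.5 sin 23.0° = 6.838 m/s.
At the highest point the vertical velocity is zero, so v_y² = 2 g h_max.
h_max = (6.838)² / (2 × 10) = 46.76 / 20.00 = 2.34 m.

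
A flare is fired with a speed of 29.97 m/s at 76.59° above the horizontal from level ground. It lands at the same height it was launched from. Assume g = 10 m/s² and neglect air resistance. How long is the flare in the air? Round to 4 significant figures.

5.831 s

Vertical component: v_y = 29.97 sin 76.59° = 29.153 m/s.
For a projectile landing at launch height, time of flight is t = 2 v_y / g = 2 × 29.153 / 10 = 5.831 s.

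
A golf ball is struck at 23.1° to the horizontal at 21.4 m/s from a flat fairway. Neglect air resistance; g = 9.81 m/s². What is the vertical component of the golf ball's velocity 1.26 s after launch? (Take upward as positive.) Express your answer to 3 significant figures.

-3.96 m/s

Initial vertical component: v_y0 = 21.4 sin 23.1° = 8.396 m/s.
v_y(t) = v_y0 − g t = 8.396 − 9.81 × 1.26 = -3.96 m/s.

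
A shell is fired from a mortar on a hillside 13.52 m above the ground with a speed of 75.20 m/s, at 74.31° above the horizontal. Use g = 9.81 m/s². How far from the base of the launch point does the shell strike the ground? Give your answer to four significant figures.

Components: v_x = 75.20 cos 74.31° = 20.337 m/s, v_y = 75.20 sin 74.31° = 72.398 m/s.
Vertical: 0 = 13.52 + 72.398 t − ½(9.81) t² ⇒ 4.905 t² − 72.398 t − 13.52 = 0.
t = [72.398 + √(5241.5 + 265.26)] / 9.810 = 14.945 s.
Horizontal: R = v_x · t = 20.337 × 14.945 = 303.9 m.

303.9 m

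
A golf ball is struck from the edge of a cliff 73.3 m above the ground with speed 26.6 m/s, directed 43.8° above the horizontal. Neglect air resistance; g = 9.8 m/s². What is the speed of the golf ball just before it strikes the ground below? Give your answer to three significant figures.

46.3 m/s

v_x = 26.6 cos 43.8° = 19.20 m/s is unchanged throughout.
For the vertical component, v_y² = v_y0² + 2 g h = (18.41)² + 2×9.8×73.3 = 1776, so |v_y| = 42.14 m/s.
Impact speed = √(v_x² + v_y²) = √(368.6 + 1776) = 46.3 m/s.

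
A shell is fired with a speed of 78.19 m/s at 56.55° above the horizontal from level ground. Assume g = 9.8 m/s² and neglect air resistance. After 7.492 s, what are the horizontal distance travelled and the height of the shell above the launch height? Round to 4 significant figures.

x = 322.9 m, y = 213.7 m

v_x = 78.19 cos 56.55° = 43.099 m/s; v_y0 = 78.19 sin 56.55° = 65.239 m/s.
x = v_x t = 43.099 × 7.492 = 322.9 m.
y = v_y0 t − ½ g t² = 65.239×7.492 − 4.900×7.492² = 213.7 m.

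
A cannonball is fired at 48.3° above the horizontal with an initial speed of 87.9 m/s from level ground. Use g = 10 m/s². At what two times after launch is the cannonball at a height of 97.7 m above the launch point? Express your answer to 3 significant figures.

1.71 s and 11.4 s

v_y0 = 87.9 sin 48.3° = 65.63 m/s.
Set y = v_y0 t − ½ g t² = 97.7: 5.000 t² − 65.63 t + 97.7 = 0.
t = [65.63 ± √(4307 − 1954)] / 10 = (65.63 ± 48.51) / 10, giving t = 1.71 s or t = 11.4 s.
So the cannonball is at 97.7 m at t = 1.71 s (rising) and t = 11.4 s (falling).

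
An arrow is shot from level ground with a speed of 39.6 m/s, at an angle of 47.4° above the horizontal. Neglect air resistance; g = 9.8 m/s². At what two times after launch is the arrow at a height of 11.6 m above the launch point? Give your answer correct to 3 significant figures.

v_y0 = 39.6 sin 47.4° = 29.15 m/s.
Set y = v_y0 t − ½ g t² = 11.6: 4.900 t² − 29.15 t + 11.6 = 0.
t = [29.15 ± √(849.7 − 227.4)] / 9.8 = (29.15 ± 24.95) / 9.8, giving t = 0.429 s or t = 5.52 s.
So the arrow is at 11.6 m at t = 0.429 s (rising) and t = 5.52 s (falling).

0.429 s and 5.52 s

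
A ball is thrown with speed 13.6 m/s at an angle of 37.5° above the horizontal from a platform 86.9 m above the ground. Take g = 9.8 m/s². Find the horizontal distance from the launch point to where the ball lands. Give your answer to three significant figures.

55.5 m

Components: v_x = 13.6 cos 37.5° = 10.79 m/s, v_y = 13.6 sin 37.5° = 8.279 m/s.
Vertical: 0 = 86.9 + 8.279 t − ½(9.8) t² ⇒ 4.900 t² − 8.279 t − 86.9 = 0.
t = [8.279 + √(68.54 + 1703)] / 9.800 = 5.140 s.
Horizontal: R = v_x · t = 10.79 × 5.140 = 55.5 m.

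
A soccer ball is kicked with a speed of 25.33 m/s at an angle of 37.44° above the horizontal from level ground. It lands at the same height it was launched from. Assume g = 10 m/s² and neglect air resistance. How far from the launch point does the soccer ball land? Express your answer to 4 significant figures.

For level ground, R = v₀² sin(2θ) / g.
sin(2 × 37.44°) = sin 74.880° = 0.9654.
R = (25.33)² × 0.9654 / 10 = 61.94 m.

61.94 m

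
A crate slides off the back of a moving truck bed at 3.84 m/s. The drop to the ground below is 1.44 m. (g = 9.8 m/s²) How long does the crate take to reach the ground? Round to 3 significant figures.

The horizontal speed doesn't affect the fall. With v_y0 = 0, h = ½ g t².
t = √(2 × 1.44 / 9.8) = √0.2939 = 0.542 s.

0.542 s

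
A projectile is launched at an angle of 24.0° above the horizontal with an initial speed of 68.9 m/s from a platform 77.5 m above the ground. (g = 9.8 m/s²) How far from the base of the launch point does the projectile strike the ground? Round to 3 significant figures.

Components: v_x = 68.9 cos 24.0° = 62.94 m/s, v_y = 68.9 sin 24.0° = 28.02 m/s.
Vertical: 0 = 77.5 + 28.02 t − ½(9.8) t² ⇒ 4.900 t² − 28.02 t − 77.5 = 0.
t = [28.02 + √(785.1 + 1519)] / 9.800 = 7.757 s.
Horizontal: R = v_x · t = 62.94 × 7.757 = 488 m.

488 m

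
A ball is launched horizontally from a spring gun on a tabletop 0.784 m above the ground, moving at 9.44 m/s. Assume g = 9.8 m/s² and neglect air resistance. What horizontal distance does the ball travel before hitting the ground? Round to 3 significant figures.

3.78 m

Initial vertical velocity is zero, so the fall time comes from h = ½ g t²: t = √(2 × 0.784 / 9.8) = 0.4000 s.
Horizontal motion is uniform at 9.44 m/s, so x = 9.44 × 0.4000 = 3.78 m.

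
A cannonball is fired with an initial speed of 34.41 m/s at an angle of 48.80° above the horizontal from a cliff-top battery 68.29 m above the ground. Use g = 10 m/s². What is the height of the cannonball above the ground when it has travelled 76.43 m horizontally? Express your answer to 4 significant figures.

98.74 m

v_x = 34.41 cos 48.80° = 22.666 m/s, v_y0 = 34.41 sin 48.80° = 25.891 m/s.
Time to reach x = 76.43 m: t = x / v_x = 76.43 / 22.666 = 3.3720 s.
y = 68.29 + v_y0 t − ½ g t² = 68.29 + 25.891×3.3720 − 5.000×3.3720² = 98.74 m.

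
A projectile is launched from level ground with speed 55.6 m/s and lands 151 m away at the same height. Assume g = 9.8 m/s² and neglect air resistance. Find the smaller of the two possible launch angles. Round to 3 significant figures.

Level-ground range: R = v₀² sin(2θ)/g ⇒ sin 2θ = R g / v₀² = 151×9.8/55.6² = 0.4787.
2θ = arcsin(0.4787) = 28.60° or 180° − 28.60° = 151.40°.
So θ = 14.3° or θ = 75.7°.

14.3°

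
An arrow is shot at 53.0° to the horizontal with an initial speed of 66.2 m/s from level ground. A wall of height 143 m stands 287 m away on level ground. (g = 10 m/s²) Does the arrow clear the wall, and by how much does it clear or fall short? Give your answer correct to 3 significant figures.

No — it falls 21.6 m short of clearing the wall.

v_x = 66.2 cos 53.0° = 39.84 m/s; v_y0 = 66.2 sin 53.0° = 52.87 m/s.
Time to reach the wall: t = 287 / 39.84 = 7.204 s.
Height at that point: y = 52.87×7.204 − 5.000×7.204² = 121.4 m.
That is 143 − 121.4 = 21.6 m below the top of the wall, so the arrow does not clear it.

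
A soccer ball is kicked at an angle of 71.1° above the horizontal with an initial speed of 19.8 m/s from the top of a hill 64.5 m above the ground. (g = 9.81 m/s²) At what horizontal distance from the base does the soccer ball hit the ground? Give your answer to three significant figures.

38.5 m

Components: v_x = 19.8 cos 71.1° = 6.414 m/s, v_y = 19.8 sin 71.1° = 18.73 m/s.
Vertical: 0 = 64.5 + 18.73 t − ½(9.81) t² ⇒ 4.905 t² − 18.73 t − 64.5 = 0.
t = [18.73 + √(350.8 + 1265)] / 9.810 = 6.007 s.
Horizontal: R = v_x · t = 6.414 × 6.007 = 38.5 m.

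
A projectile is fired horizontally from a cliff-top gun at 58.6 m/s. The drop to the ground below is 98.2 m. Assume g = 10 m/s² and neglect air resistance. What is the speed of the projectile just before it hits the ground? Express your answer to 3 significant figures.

73.5 m/s

Fall time: t = √(2 × 98.2 / 10) = 4.432 s.
At impact: v_x = 58.6 m/s (unchanged), v_y = g t = 10 × 4.432 = 44.32 m/s.
Speed = √(v_x² + v_y²) = √(3434 + 1964) = 73.5 m/s.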